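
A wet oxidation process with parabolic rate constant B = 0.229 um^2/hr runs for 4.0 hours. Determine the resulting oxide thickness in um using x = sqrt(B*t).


Step 1: Compute B*t = 0.229 * 4.0 = 0.916
Step 2: x = sqrt(0.916)
x = 0.957 um


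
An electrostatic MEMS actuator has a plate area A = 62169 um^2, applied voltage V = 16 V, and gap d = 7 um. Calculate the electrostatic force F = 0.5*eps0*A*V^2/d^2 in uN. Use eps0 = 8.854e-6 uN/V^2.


Step 1: Identify parameters.
eps0 = 8.854e-6 uN/V^2, A = 62169 um^2, V = 16 V, d = 7 um
Step 2: Compute V^2 = 16^2 = 256
Step 3: Compute d^2 = 7^2 = 49
Step 4: F = 0.5 * 8.854e-6 * 62169 * 256 / 49
F = 1.438 uN


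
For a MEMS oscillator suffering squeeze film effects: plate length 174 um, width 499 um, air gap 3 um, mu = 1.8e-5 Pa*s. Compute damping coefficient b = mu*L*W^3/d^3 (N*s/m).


Step 1: Convert to SI.
L = 174e-6 m, W = 499e-6 m, d = 3e-6 m
Step 2: W^3 = (499e-6)^3 = 1.24e-10 m^3
Step 3: d^3 = (3e-6)^3 = 2.70e-17 m^3
Step 4: b = 1.8e-5 * 174e-6 * 1.24e-10 / 2.70e-17
b = 1.44e-02 N*s/m


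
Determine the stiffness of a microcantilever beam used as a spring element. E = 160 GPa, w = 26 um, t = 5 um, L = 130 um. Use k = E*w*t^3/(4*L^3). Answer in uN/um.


Step 1: Convert E to consistent units (1 GPa = 1000 uN/um^2).
E = 160 GPa = 160000 uN/um^2
Step 2: Compute t^3 = 5^3 = 125
Step 3: Compute L^3 = 130^3 = 2197000
Step 4: k = 160000 * 26 * 125 / (4 * 2197000)
k = 59.1716 uN/um


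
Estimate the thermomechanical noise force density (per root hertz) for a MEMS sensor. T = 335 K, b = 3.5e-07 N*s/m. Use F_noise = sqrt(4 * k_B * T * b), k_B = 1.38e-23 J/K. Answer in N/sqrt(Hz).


Step 1: Compute 4 * k_B * T * b
= 4 * 1.38e-23 * 335 * 3.5e-07
= 6.4722e-27 N^2/Hz
Step 2: F_noise = sqrt(6.4722e-27)
F_noise = 8.04e-14 N/sqrt(Hz)


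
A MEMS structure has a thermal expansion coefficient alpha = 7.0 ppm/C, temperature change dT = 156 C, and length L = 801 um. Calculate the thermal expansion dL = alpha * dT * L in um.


Step 1: Convert CTE: alpha = 7.0 ppm/C = 7.0e-6 /C
Step 2: dL = 7.0e-6 * 156 * 801
dL = 0.8747 um


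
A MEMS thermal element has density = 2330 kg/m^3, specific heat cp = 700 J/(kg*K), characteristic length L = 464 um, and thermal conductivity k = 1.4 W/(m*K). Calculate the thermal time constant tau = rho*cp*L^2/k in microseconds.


Step 1: Convert L to m: L = 464e-6 m
Step 2: L^2 = (464e-6)^2 = 2.15296e-07 m^2
Step 3: tau = 2330 * 700 * 2.15296e-07 / 1.4 = 2.5081984e-01 s
Step 4: Convert to microseconds (multiply by 1e6).
tau = 250819.84 us


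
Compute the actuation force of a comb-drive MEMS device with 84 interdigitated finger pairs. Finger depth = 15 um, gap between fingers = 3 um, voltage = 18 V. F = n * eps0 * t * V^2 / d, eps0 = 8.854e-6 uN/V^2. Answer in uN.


Step 1: Parameters: n=84, eps0=8.854e-6 uN/V^2, t=15 um, V=18 V, d=3 um
Step 2: V^2 = 324
Step 3: F = 84 * 8.854e-6 * 15 * 324 / 3
F = 1.205 uN


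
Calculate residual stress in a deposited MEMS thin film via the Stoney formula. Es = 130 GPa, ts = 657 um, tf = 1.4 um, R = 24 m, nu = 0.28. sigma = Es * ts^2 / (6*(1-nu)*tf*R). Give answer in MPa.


Step 1: Compute numerator: Es * ts^2 = 130 * 657^2 = 56114370 (GPa*um^2)
Step 2: Compute denominator (R in um): 6*(1-nu)*tf*R = 6*0.72*1.4*24e6 = 145152000.0 (um^2)
Step 3: sigma (GPa) = 56114370 / 145152000.0 = 3.8659e-01 GPa
Step 4: Convert to MPa (x1000): sigma = 386.6 MPa


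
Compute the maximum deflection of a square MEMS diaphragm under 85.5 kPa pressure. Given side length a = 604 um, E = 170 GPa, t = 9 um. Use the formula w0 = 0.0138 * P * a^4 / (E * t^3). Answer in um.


Step 1: Convert pressure to compatible units (E is in GPa, so P in GPa).
P = 85.5 kPa = 85.5e-6 GPa
Step 2: Compute numerator: 0.0138 * P * a^4.
a^4 = 604^4 = 133090713856
numerator = 0.0138 * 85.5e-6 * 133090713856 = 1.570337e+05
Step 3: Compute denominator: E * t^3 = 170 * 9^3 = 123930
Step 4: w0 = numerator / denominator = 1.570337e+05 / 123930 = 1.2671 um


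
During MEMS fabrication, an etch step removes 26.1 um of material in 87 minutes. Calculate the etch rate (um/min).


Step 1: Etch rate = depth / time
Step 2: rate = 26.1 / 87
rate = 0.3 um/min


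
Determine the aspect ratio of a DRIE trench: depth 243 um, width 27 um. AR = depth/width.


Step 1: AR = depth / width
Step 2: AR = 243 / 27
AR = 9.0


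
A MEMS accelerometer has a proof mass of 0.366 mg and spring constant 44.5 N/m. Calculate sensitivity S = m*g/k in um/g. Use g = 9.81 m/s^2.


Step 1: Convert mass: m = 0.366 mg = 3.66e-07 kg
Step 2: S = m * g / k = 3.66e-07 * 9.81 / 44.5
Step 3: S = 8.07e-08 m/g
Step 4: Convert to um/g: S = 0.081 um/g


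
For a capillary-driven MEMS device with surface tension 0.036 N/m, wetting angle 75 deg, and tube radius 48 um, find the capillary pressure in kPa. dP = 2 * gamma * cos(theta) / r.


Step 1: cos(75 deg) = 0.2588
Step 2: Convert r to m: r = 48e-6 m
Step 3: dP = 2 * 0.036 * 0.2588 / 48e-6 = 388.2 Pa
Step 4: Convert Pa to kPa (divide by 1000).
dP = 0.39 kPa


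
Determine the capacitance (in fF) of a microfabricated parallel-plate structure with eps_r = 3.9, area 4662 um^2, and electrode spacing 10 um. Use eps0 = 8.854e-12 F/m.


Step 1: Convert area to m^2: A = 4662e-12 m^2
Step 2: Convert gap to m: d = 10e-6 m
Step 3: C = eps0 * eps_r * A / d
C = 8.854e-12 * 3.9 * 4662e-12 / 10e-6
Step 4: Convert to fF (multiply by 1e15).
C = 16.1 fF


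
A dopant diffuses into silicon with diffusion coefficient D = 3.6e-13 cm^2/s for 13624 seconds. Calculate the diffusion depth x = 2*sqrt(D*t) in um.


Step 1: Compute D*t = 3.6e-13 * 13624 = 4.90464e-09 cm^2
Step 2: sqrt(D*t) = 7.00331e-05 cm
Step 3: x = 2 * 7.00331e-05 cm = 1.400662e-04 cm
Step 4: Convert to um (1 cm = 1e4 um): x = 1.401 um


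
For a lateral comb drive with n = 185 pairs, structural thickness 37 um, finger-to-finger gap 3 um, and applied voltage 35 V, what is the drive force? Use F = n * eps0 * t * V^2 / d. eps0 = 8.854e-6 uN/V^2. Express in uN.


Step 1: Parameters: n=185, eps0=8.854e-6 uN/V^2, t=37 um, V=35 V, d=3 um
Step 2: V^2 = 1225
Step 3: F = 185 * 8.854e-6 * 37 * 1225 / 3
F = 24.747 uN


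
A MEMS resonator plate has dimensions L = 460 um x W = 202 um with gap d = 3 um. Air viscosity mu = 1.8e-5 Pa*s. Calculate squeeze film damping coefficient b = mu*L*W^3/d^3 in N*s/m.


Step 1: Convert to SI.
L = 460e-6 m, W = 202e-6 m, d = 3e-6 m
Step 2: W^3 = (202e-6)^3 = 8.24e-12 m^3
Step 3: d^3 = (3e-6)^3 = 2.70e-17 m^3
Step 4: b = 1.8e-5 * 460e-6 * 8.24e-12 / 2.70e-17
b = 2.53e-03 N*s/m


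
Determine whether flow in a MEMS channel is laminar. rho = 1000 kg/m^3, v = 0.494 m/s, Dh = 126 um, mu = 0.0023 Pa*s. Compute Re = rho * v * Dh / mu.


Step 1: Convert Dh to meters: Dh = 126e-6 m
Step 2: Re = rho * v * Dh / mu
Re = 1000 * 0.494 * 126e-6 / 0.0023
Re = 27.063
Since Re = 27.063 is below ~2300, the flow is laminar.


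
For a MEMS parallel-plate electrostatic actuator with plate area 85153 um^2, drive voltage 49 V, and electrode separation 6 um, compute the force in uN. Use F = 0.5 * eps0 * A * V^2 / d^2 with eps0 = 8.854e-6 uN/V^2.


Step 1: Identify parameters.
eps0 = 8.854e-6 uN/V^2, A = 85153 um^2, V = 49 V, d = 6 um
Step 2: Compute V^2 = 49^2 = 2401
Step 3: Compute d^2 = 6^2 = 36
Step 4: F = 0.5 * 8.854e-6 * 85153 * 2401 / 36
F = 25.142 uN


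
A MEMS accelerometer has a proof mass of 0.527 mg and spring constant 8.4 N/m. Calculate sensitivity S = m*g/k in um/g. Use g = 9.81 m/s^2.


Step 1: Convert mass: m = 0.527 mg = 5.27e-07 kg
Step 2: S = m * g / k = 5.27e-07 * 9.81 / 8.4
Step 3: S = 6.15e-07 m/g
Step 4: Convert to um/g: S = 0.615 um/g


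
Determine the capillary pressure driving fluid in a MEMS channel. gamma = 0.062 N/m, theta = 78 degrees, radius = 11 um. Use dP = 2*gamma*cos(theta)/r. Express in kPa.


Step 1: cos(78 deg) = 0.2079
Step 2: Convert r to m: r = 11e-6 m
Step 3: dP = 2 * 0.062 * 0.2079 / 11e-6 = 2343.6 Pa
Step 4: Convert Pa to kPa (divide by 1000).
dP = 2.34 kPa


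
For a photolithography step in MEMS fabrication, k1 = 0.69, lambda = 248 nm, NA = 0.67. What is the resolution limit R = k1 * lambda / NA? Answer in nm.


Step 1: Identify values: k1 = 0.69, lambda = 248 nm, NA = 0.67
Step 2: R = k1 * lambda / NA
R = 0.69 * 248 / 0.67
R = 255.4 nm


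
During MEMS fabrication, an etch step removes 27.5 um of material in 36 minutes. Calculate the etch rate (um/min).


Step 1: Etch rate = depth / time
Step 2: rate = 27.5 / 36
rate = 0.764 um/min


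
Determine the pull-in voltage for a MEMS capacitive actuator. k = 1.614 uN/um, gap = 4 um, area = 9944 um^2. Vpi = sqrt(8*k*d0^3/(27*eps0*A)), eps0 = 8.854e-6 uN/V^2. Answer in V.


Step 1: Compute numerator: 8 * k * d0^3 = 8 * 1.614 * 4^3 = 826.368
Step 2: Compute denominator: 27 * eps0 * A = 27 * 8.854e-6 * 9944 = 2.377193
Step 3: Vpi = sqrt(826.368 / 2.377193)
Vpi = 18.64 V


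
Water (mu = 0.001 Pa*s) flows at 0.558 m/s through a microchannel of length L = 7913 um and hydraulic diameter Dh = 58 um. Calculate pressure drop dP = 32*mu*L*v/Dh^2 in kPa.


Step 1: Convert to SI: L = 7913e-6 m, Dh = 58e-6 m
Step 2: dP = 32 * 0.001 * 7913e-6 * 0.558 / (58e-6)^2
Step 3: dP = 42001.94 Pa
Step 4: Convert to kPa: dP = 42.0 kPa


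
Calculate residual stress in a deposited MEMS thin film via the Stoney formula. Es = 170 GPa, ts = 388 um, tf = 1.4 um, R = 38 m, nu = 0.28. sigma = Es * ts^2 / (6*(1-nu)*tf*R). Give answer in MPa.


Step 1: Compute numerator: Es * ts^2 = 170 * 388^2 = 25592480 (GPa*um^2)
Step 2: Compute denominator (R in um): 6*(1-nu)*tf*R = 6*0.72*1.4*38e6 = 229824000.0 (um^2)
Step 3: sigma (GPa) = 25592480 / 229824000.0 = 1.11357e-01 GPa
Step 4: Convert to MPa (x1000): sigma = 111.4 MPa


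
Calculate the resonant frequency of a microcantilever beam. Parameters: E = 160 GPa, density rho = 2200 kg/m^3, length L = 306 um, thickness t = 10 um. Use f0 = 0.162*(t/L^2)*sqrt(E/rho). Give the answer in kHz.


Step 1: Convert units to SI.
t_SI = 10e-6 m, L_SI = 306e-6 m
Step 2: Calculate sqrt(E/rho).
sqrt(160e9 / 2200) = 8528.03 m/s
Step 3: Compute f0.
f0 = 0.162 * 10e-6 / (306e-6)^2 * 8528.03 = 147543.8 Hz = 147.54 kHz


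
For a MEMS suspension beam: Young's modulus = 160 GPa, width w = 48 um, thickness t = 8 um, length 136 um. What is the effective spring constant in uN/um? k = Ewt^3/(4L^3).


Step 1: Convert E to consistent units (1 GPa = 1000 uN/um^2).
E = 160 GPa = 160000 uN/um^2
Step 2: Compute t^3 = 8^3 = 512
Step 3: Compute L^3 = 136^3 = 2515456
Step 4: k = 160000 * 48 * 512 / (4 * 2515456)
k = 390.7999 uN/um


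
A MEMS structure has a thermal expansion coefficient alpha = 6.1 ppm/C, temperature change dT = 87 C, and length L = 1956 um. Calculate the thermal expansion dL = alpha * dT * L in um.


Step 1: Convert CTE: alpha = 6.1 ppm/C = 6.1e-6 /C
Step 2: dL = 6.1e-6 * 87 * 1956
dL = 1.038 um


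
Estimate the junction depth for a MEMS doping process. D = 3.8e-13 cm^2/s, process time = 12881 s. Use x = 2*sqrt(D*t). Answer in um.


Step 1: Compute D*t = 3.8e-13 * 12881 = 4.89478e-09 cm^2
Step 2: sqrt(D*t) = 6.99627e-05 cm
Step 3: x = 2 * 6.99627e-05 cm = 1.399254e-04 cm
Step 4: Convert to um (1 cm = 1e4 um): x = 1.399 um


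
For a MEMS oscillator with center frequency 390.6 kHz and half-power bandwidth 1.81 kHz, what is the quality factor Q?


Step 1: Q = f0 / bandwidth
Step 2: Q = 390.6 / 1.81
Q = 215.8


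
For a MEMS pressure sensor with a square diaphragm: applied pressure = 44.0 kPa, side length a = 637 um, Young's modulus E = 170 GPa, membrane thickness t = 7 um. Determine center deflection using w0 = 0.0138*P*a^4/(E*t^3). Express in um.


Step 1: Convert pressure to compatible units (E is in GPa, so P in GPa).
P = 44.0 kPa = 44.0e-6 GPa
Step 2: Compute numerator: 0.0138 * P * a^4.
a^4 = 637^4 = 164648481361
numerator = 0.0138 * 44.0e-6 * 164648481361 = 9.997456e+04
Step 3: Compute denominator: E * t^3 = 170 * 7^3 = 58310
Step 4: w0 = numerator / denominator = 9.997456e+04 / 58310 = 1.7145 um


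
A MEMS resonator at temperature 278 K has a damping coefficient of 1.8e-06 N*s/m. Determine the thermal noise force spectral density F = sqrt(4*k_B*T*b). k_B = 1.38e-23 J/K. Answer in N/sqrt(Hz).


Step 1: Compute 4 * k_B * T * b
= 4 * 1.38e-23 * 278 * 1.8e-06
= 2.7622e-26 N^2/Hz
Step 2: F_noise = sqrt(2.7622e-26)
F_noise = 1.66e-13 N/sqrt(Hz)


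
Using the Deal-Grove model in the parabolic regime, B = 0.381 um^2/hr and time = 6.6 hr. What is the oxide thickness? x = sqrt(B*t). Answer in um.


Step 1: Compute B*t = 0.381 * 6.6 = 2.5146
Step 2: x = sqrt(2.5146)
x = 1.586 um


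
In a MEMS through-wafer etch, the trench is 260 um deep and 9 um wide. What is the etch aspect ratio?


Step 1: AR = depth / width
Step 2: AR = 260 / 9
AR = 28.9


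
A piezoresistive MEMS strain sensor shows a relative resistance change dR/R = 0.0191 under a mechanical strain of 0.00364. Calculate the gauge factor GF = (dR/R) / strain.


Step 1: Identify values.
dR/R = 0.0191, strain = 0.00364
Step 2: GF = (dR/R) / strain = 0.0191 / 0.00364
GF = 5.2


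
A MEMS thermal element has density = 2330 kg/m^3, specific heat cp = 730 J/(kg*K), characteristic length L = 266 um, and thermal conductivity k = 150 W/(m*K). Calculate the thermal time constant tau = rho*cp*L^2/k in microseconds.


Step 1: Convert L to m: L = 266e-6 m
Step 2: L^2 = (266e-6)^2 = 7.0756e-08 m^2
Step 3: tau = 2330 * 730 * 7.0756e-08 / 150 = 8.0232587e-04 s
Step 4: Convert to microseconds (multiply by 1e6).
tau = 802.326 us


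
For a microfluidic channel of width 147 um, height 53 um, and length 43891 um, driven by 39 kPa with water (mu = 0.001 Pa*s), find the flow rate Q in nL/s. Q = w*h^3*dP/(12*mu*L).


Step 1: Convert all dimensions to SI (meters).
w = 147e-6 m, h = 53e-6 m, L = 43891e-6 m, dP = 39e3 Pa
Step 2: Q = w * h^3 * dP / (12 * mu * L)
Q = 147e-6 * (53e-6)^3 * 39e3 / (12 * 0.001 * 43891e-6) = 1.62051415e-09 m^3/s
Step 3: Convert Q from m^3/s to nL/s (1 m^3 = 1e12 nL, so multiply by 1e12).
Q = 1620.514 nL/s


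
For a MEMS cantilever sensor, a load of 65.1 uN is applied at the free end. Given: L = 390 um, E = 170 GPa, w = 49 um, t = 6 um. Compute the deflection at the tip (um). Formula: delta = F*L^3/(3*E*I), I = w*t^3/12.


Step 1: Calculate the second moment of area.
I = w * t^3 / 12 = 49 * 6^3 / 12 = 882.0 um^4
Step 2: Convert E to consistent units (1 GPa = 1000 uN/um^2).
E = 170 GPa = 170000 uN/um^2
Step 3: Calculate tip deflection.
delta = F * L^3 / (3 * E * I)
delta = 65.1 * 390^3 / (3 * 170000 * 882.0)
delta = 8.5849 um


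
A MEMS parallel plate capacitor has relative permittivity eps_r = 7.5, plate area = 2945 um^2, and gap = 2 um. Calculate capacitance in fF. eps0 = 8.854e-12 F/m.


Step 1: Convert area to m^2: A = 2945e-12 m^2
Step 2: Convert gap to m: d = 2e-6 m
Step 3: C = eps0 * eps_r * A / d
C = 8.854e-12 * 7.5 * 2945e-12 / 2e-6
Step 4: Convert to fF (multiply by 1e15).
C = 97.78 fF


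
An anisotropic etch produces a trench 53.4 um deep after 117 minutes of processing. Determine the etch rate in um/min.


Step 1: Etch rate = depth / time
Step 2: rate = 53.4 / 117
rate = 0.456 um/min


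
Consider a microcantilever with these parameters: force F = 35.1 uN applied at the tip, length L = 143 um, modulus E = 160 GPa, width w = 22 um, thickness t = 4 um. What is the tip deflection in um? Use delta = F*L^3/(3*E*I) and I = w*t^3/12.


Step 1: Calculate the second moment of area.
I = w * t^3 / 12 = 22 * 4^3 / 12 = 117.3333 um^4
Step 2: Convert E to consistent units (1 GPa = 1000 uN/um^2).
E = 160 GPa = 160000 uN/um^2
Step 3: Calculate tip deflection.
delta = F * L^3 / (3 * E * I)
delta = 35.1 * 143^3 / (3 * 160000 * 117.3333)
delta = 1.8224 um


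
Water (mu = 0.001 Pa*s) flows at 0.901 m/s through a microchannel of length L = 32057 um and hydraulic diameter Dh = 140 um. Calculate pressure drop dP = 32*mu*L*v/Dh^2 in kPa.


Step 1: Convert to SI: L = 32057e-6 m, Dh = 140e-6 m
Step 2: dP = 32 * 0.001 * 32057e-6 * 0.901 / (140e-6)^2
Step 3: dP = 47156.50 Pa
Step 4: Convert to kPa: dP = 47.16 kPa


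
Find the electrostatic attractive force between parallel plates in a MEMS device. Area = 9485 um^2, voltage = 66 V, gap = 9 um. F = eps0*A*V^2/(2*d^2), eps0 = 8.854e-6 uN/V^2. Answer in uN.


Step 1: Identify parameters.
eps0 = 8.854e-6 uN/V^2, A = 9485 um^2, V = 66 V, d = 9 um
Step 2: Compute V^2 = 66^2 = 4356
Step 3: Compute d^2 = 9^2 = 81
Step 4: F = 0.5 * 8.854e-6 * 9485 * 4356 / 81
F = 2.258 uN


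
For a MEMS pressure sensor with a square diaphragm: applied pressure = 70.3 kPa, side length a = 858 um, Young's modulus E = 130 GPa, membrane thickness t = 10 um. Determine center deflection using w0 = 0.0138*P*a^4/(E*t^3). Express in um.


Step 1: Convert pressure to compatible units (E is in GPa, so P in GPa).
P = 70.3 kPa = 70.3e-6 GPa
Step 2: Compute numerator: 0.0138 * P * a^4.
a^4 = 858^4 = 541937434896
numerator = 0.0138 * 70.3e-6 * 541937434896 = 5.257552e+05
Step 3: Compute denominator: E * t^3 = 130 * 10^3 = 130000
Step 4: w0 = numerator / denominator = 5.257552e+05 / 130000 = 4.0443 um


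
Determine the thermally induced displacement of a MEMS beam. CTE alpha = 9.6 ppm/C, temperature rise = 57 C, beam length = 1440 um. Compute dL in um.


Step 1: Convert CTE: alpha = 9.6 ppm/C = 9.6e-6 /C
Step 2: dL = 9.6e-6 * 57 * 1440
dL = 0.788 um


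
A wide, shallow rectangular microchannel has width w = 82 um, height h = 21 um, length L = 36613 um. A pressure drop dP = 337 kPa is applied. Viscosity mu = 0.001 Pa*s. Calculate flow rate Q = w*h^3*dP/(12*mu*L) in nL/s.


Step 1: Convert all dimensions to SI (meters).
w = 82e-6 m, h = 21e-6 m, L = 36613e-6 m, dP = 337e3 Pa
Step 2: Q = w * h^3 * dP / (12 * mu * L)
Q = 82e-6 * (21e-6)^3 * 337e3 / (12 * 0.001 * 36613e-6) = 5.8248544e-10 m^3/s
Step 3: Convert Q from m^3/s to nL/s (1 m^3 = 1e12 nL, so multiply by 1e12).
Q = 582.485 nL/s


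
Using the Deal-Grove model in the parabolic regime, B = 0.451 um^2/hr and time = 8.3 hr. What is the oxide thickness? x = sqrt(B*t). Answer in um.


Step 1: Compute B*t = 0.451 * 8.3 = 3.7433
Step 2: x = sqrt(3.7433)
x = 1.935 um


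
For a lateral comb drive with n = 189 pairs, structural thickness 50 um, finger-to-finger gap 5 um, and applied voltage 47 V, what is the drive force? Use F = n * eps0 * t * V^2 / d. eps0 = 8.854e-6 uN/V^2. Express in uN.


Step 1: Parameters: n=189, eps0=8.854e-6 uN/V^2, t=50 um, V=47 V, d=5 um
Step 2: V^2 = 2209
Step 3: F = 189 * 8.854e-6 * 50 * 2209 / 5
F = 36.966 uN


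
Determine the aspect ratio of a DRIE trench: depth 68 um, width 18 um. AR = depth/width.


Step 1: AR = depth / width
Step 2: AR = 68 / 18
AR = 3.8


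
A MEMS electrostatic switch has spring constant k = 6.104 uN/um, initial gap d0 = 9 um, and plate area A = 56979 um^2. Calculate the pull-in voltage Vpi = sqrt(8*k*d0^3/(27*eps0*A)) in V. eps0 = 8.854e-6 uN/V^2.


Step 1: Compute numerator: 8 * k * d0^3 = 8 * 6.104 * 9^3 = 35598.528
Step 2: Compute denominator: 27 * eps0 * A = 27 * 8.854e-6 * 56979 = 13.621286
Step 3: Vpi = sqrt(35598.528 / 13.621286)
Vpi = 51.12 V


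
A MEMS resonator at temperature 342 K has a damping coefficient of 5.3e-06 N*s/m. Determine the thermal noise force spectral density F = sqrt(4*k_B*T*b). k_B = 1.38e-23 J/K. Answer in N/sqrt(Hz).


Step 1: Compute 4 * k_B * T * b
= 4 * 1.38e-23 * 342 * 5.3e-06
= 1.0006e-25 N^2/Hz
Step 2: F_noise = sqrt(1.0006e-25)
F_noise = 3.16e-13 N/sqrt(Hz)


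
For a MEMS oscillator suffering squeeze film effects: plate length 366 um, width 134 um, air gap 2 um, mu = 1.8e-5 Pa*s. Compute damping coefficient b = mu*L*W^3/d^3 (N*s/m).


Step 1: Convert to SI.
L = 366e-6 m, W = 134e-6 m, d = 2e-6 m
Step 2: W^3 = (134e-6)^3 = 2.41e-12 m^3
Step 3: d^3 = (2e-6)^3 = 8.00e-18 m^3
Step 4: b = 1.8e-5 * 366e-6 * 2.41e-12 / 8.00e-18
b = 1.98e-03 N*s/m


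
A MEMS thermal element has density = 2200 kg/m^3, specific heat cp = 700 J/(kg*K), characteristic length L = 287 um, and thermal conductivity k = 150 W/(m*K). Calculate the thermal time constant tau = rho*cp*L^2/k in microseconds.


Step 1: Convert L to m: L = 287e-6 m
Step 2: L^2 = (287e-6)^2 = 8.2369e-08 m^2
Step 3: tau = 2200 * 700 * 8.2369e-08 / 150 = 8.4565507e-04 s
Step 4: Convert to microseconds (multiply by 1e6).
tau = 845.655 us


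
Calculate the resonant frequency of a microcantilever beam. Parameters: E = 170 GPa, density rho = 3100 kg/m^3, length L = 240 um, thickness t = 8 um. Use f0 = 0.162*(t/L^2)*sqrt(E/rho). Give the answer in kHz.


Step 1: Convert units to SI.
t_SI = 8e-6 m, L_SI = 240e-6 m
Step 2: Calculate sqrt(E/rho).
sqrt(170e9 / 3100) = 7405.32 m/s
Step 3: Compute f0.
f0 = 0.162 * 8e-6 / (240e-6)^2 * 7405.32 = 166619.7 Hz = 166.62 kHz


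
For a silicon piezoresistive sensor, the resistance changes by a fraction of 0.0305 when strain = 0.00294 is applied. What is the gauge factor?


Step 1: Identify values.
dR/R = 0.0305, strain = 0.00294
Step 2: GF = (dR/R) / strain = 0.0305 / 0.00294
GF = 10.4


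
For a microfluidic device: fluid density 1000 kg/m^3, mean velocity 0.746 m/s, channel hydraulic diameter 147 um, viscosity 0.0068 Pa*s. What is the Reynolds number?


Step 1: Convert Dh to meters: Dh = 147e-6 m
Step 2: Re = rho * v * Dh / mu
Re = 1000 * 0.746 * 147e-6 / 0.0068
Re = 16.127


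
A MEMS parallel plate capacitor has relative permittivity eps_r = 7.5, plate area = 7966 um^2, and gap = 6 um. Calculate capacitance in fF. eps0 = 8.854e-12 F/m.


Step 1: Convert area to m^2: A = 7966e-12 m^2
Step 2: Convert gap to m: d = 6e-6 m
Step 3: C = eps0 * eps_r * A / d
C = 8.854e-12 * 7.5 * 7966e-12 / 6e-6
Step 4: Convert to fF (multiply by 1e15).
C = 88.16 fF


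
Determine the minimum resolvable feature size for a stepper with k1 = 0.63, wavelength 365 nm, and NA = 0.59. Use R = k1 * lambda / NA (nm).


Step 1: Identify values: k1 = 0.63, lambda = 365 nm, NA = 0.59
Step 2: R = k1 * lambda / NA
R = 0.63 * 365 / 0.59
R = 389.7 nm


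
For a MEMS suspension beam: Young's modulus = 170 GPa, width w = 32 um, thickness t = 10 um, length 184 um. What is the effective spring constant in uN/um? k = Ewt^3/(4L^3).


Step 1: Convert E to consistent units (1 GPa = 1000 uN/um^2).
E = 170 GPa = 170000 uN/um^2
Step 2: Compute t^3 = 10^3 = 1000
Step 3: Compute L^3 = 184^3 = 6229504
Step 4: k = 170000 * 32 * 1000 / (4 * 6229504)
k = 218.3159 uN/um


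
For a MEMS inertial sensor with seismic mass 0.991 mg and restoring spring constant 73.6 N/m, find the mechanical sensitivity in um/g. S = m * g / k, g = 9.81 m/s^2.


Step 1: Convert mass: m = 0.991 mg = 9.91e-07 kg
Step 2: S = m * g / k = 9.91e-07 * 9.81 / 73.6
Step 3: S = 1.32e-07 m/g
Step 4: Convert to um/g: S = 0.132 um/g


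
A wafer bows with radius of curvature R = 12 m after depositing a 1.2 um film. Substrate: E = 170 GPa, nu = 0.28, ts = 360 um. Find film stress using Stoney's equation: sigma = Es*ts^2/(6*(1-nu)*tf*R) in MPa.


Step 1: Compute numerator: Es * ts^2 = 170 * 360^2 = 22032000 (GPa*um^2)
Step 2: Compute denominator (R in um): 6*(1-nu)*tf*R = 6*0.72*1.2*12e6 = 62208000.0 (um^2)
Step 3: sigma (GPa) = 22032000 / 62208000.0 = 3.54167e-01 GPa
Step 4: Convert to MPa (x1000): sigma = 354.2 MPa


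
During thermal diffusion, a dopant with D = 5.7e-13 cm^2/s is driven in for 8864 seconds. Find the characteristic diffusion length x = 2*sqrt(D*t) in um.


Step 1: Compute D*t = 5.7e-13 * 8864 = 5.05248e-09 cm^2
Step 2: sqrt(D*t) = 7.10808e-05 cm
Step 3: x = 2 * 7.10808e-05 cm = 1.421616e-04 cm
Step 4: Convert to um (1 cm = 1e4 um): x = 1.422 um


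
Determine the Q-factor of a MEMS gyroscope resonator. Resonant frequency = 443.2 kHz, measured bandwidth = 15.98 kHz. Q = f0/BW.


Step 1: Q = f0 / bandwidth
Step 2: Q = 443.2 / 15.98
Q = 27.7


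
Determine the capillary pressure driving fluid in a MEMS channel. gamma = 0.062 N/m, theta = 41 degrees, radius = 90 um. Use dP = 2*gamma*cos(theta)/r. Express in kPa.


Step 1: cos(41 deg) = 0.7547
Step 2: Convert r to m: r = 90e-6 m
Step 3: dP = 2 * 0.062 * 0.7547 / 90e-6 = 1039.8 Pa
Step 4: Convert Pa to kPa (divide by 1000).
dP = 1.04 kPa


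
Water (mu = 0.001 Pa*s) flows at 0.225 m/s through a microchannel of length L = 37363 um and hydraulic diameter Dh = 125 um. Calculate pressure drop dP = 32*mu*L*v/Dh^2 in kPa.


Step 1: Convert to SI: L = 37363e-6 m, Dh = 125e-6 m
Step 2: dP = 32 * 0.001 * 37363e-6 * 0.225 / (125e-6)^2
Step 3: dP = 17216.87 Pa
Step 4: Convert to kPa: dP = 17.22 kPa


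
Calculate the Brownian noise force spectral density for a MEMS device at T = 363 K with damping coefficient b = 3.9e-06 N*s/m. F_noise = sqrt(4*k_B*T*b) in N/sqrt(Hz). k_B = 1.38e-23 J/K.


Step 1: Compute 4 * k_B * T * b
= 4 * 1.38e-23 * 363 * 3.9e-06
= 7.8147e-26 N^2/Hz
Step 2: F_noise = sqrt(7.8147e-26)
F_noise = 2.80e-13 N/sqrt(Hz)


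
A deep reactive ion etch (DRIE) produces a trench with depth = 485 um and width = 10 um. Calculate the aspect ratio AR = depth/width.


Step 1: AR = depth / width
Step 2: AR = 485 / 10
AR = 48.5


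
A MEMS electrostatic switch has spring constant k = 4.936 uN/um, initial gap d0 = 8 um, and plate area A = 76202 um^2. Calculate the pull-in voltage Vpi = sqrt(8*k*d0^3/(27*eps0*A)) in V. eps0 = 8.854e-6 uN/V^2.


Step 1: Compute numerator: 8 * k * d0^3 = 8 * 4.936 * 8^3 = 20217.856
Step 2: Compute denominator: 27 * eps0 * A = 27 * 8.854e-6 * 76202 = 18.216698
Step 3: Vpi = sqrt(20217.856 / 18.216698)
Vpi = 33.31 V


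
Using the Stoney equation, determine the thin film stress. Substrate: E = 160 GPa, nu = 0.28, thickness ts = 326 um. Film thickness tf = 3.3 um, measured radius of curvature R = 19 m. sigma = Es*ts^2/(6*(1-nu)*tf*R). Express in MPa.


Step 1: Compute numerator: Es * ts^2 = 160 * 326^2 = 17004160 (GPa*um^2)
Step 2: Compute denominator (R in um): 6*(1-nu)*tf*R = 6*0.72*3.3*19e6 = 270864000.0 (um^2)
Step 3: sigma (GPa) = 17004160 / 270864000.0 = 6.2777e-02 GPa
Step 4: Convert to MPa (x1000): sigma = 62.8 MPa


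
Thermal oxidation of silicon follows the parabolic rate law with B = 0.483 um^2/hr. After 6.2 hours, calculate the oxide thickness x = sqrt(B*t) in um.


Step 1: Compute B*t = 0.483 * 6.2 = 2.9946
Step 2: x = sqrt(2.9946)
x = 1.73 um


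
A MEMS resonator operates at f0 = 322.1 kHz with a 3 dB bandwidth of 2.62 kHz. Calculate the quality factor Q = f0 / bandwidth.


Step 1: Q = f0 / bandwidth
Step 2: Q = 322.1 / 2.62
Q = 122.9


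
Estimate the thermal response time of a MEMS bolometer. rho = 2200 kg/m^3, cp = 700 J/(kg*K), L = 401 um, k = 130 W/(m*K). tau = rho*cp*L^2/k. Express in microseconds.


Step 1: Convert L to m: L = 401e-6 m
Step 2: L^2 = (401e-6)^2 = 1.60801e-07 m^2
Step 3: tau = 2200 * 700 * 1.60801e-07 / 130 = 1.90487338e-03 s
Step 4: Convert to microseconds (multiply by 1e6).
tau = 1904.873 us


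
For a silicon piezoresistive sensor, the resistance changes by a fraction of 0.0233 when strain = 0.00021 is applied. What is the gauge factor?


Step 1: Identify values.
dR/R = 0.0233, strain = 0.00021
Step 2: GF = (dR/R) / strain = 0.0233 / 0.00021
GF = 111.0


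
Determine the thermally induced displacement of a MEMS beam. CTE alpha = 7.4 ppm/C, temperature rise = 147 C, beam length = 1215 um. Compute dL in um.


Step 1: Convert CTE: alpha = 7.4 ppm/C = 7.4e-6 /C
Step 2: dL = 7.4e-6 * 147 * 1215
dL = 1.3217 um


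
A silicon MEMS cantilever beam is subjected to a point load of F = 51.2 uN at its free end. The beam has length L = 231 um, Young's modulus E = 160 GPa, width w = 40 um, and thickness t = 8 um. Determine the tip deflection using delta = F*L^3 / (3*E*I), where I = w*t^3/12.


Step 1: Calculate the second moment of area.
I = w * t^3 / 12 = 40 * 8^3 / 12 = 1706.6667 um^4
Step 2: Convert E to consistent units (1 GPa = 1000 uN/um^2).
E = 160 GPa = 160000 uN/um^2
Step 3: Calculate tip deflection.
delta = F * L^3 / (3 * E * I)
delta = 51.2 * 231^3 / (3 * 160000 * 1706.6667)
delta = 0.7704 um


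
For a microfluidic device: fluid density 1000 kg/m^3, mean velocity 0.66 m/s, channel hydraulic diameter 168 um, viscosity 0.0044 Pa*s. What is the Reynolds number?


Step 1: Convert Dh to meters: Dh = 168e-6 m
Step 2: Re = rho * v * Dh / mu
Re = 1000 * 0.66 * 168e-6 / 0.0044
Re = 25.2


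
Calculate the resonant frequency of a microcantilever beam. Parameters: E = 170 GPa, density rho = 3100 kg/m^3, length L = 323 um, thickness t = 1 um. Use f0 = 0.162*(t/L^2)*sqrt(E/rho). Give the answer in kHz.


Step 1: Convert units to SI.
t_SI = 1e-6 m, L_SI = 323e-6 m
Step 2: Calculate sqrt(E/rho).
sqrt(170e9 / 3100) = 7405.32 m/s
Step 3: Compute f0.
f0 = 0.162 * 1e-6 / (323e-6)^2 * 7405.32 = 11498.8 Hz = 11.5 kHz


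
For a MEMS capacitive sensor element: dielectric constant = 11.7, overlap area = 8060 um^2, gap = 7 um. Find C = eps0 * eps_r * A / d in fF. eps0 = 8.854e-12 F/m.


Step 1: Convert area to m^2: A = 8060e-12 m^2
Step 2: Convert gap to m: d = 7e-6 m
Step 3: C = eps0 * eps_r * A / d
C = 8.854e-12 * 11.7 * 8060e-12 / 7e-6
Step 4: Convert to fF (multiply by 1e15).
C = 119.28 fF


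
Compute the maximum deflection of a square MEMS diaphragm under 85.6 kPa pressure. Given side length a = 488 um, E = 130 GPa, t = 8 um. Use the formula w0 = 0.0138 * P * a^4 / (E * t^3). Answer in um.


Step 1: Convert pressure to compatible units (E is in GPa, so P in GPa).
P = 85.6 kPa = 85.6e-6 GPa
Step 2: Compute numerator: 0.0138 * P * a^4.
a^4 = 488^4 = 56712564736
numerator = 0.0138 * 85.6e-6 * 56712564736 = 6.699342e+04
Step 3: Compute denominator: E * t^3 = 130 * 8^3 = 66560
Step 4: w0 = numerator / denominator = 6.699342e+04 / 66560 = 1.0065 um


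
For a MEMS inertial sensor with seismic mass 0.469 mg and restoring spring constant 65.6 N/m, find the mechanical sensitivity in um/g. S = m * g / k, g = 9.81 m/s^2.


Step 1: Convert mass: m = 0.469 mg = 4.69e-07 kg
Step 2: S = m * g / k = 4.69e-07 * 9.81 / 65.6
Step 3: S = 7.01e-08 m/g
Step 4: Convert to um/g: S = 0.07 um/g


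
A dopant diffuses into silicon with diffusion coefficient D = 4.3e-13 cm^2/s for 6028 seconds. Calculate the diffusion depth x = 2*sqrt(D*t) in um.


Step 1: Compute D*t = 4.3e-13 * 6028 = 2.59204e-09 cm^2
Step 2: sqrt(D*t) = 5.09121e-05 cm
Step 3: x = 2 * 5.09121e-05 cm = 1.018242e-04 cm
Step 4: Convert to um (1 cm = 1e4 um): x = 1.018 um


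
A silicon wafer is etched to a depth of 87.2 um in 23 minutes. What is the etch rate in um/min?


Step 1: Etch rate = depth / time
Step 2: rate = 87.2 / 23
rate = 3.791 um/min


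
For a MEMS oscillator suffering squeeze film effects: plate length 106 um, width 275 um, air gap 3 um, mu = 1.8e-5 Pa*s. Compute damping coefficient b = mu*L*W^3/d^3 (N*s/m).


Step 1: Convert to SI.
L = 106e-6 m, W = 275e-6 m, d = 3e-6 m
Step 2: W^3 = (275e-6)^3 = 2.08e-11 m^3
Step 3: d^3 = (3e-6)^3 = 2.70e-17 m^3
Step 4: b = 1.8e-5 * 106e-6 * 2.08e-11 / 2.70e-17
b = 1.47e-03 N*s/m


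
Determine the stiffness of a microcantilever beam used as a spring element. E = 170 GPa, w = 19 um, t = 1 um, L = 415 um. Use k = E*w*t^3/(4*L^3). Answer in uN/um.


Step 1: Convert E to consistent units (1 GPa = 1000 uN/um^2).
E = 170 GPa = 170000 uN/um^2
Step 2: Compute t^3 = 1^3 = 1
Step 3: Compute L^3 = 415^3 = 71473375
Step 4: k = 170000 * 19 * 1 / (4 * 71473375)
k = 0.0113 uN/um


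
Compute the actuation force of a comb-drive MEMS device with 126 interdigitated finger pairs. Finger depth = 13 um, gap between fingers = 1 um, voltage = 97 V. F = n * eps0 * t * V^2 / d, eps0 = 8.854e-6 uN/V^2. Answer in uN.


Step 1: Parameters: n=126, eps0=8.854e-6 uN/V^2, t=13 um, V=97 V, d=1 um
Step 2: V^2 = 9409
Step 3: F = 126 * 8.854e-6 * 13 * 9409 / 1
F = 136.457 uN


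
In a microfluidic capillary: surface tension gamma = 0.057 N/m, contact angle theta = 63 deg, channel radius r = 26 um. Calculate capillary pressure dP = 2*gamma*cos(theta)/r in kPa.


Step 1: cos(63 deg) = 0.454
Step 2: Convert r to m: r = 26e-6 m
Step 3: dP = 2 * 0.057 * 0.454 / 26e-6 = 1990.6 Pa
Step 4: Convert Pa to kPa (divide by 1000).
dP = 1.99 kPa


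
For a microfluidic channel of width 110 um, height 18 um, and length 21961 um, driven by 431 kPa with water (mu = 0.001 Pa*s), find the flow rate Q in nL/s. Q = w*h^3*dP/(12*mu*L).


Step 1: Convert all dimensions to SI (meters).
w = 110e-6 m, h = 18e-6 m, L = 21961e-6 m, dP = 431e3 Pa
Step 2: Q = w * h^3 * dP / (12 * mu * L)
Q = 110e-6 * (18e-6)^3 * 431e3 / (12 * 0.001 * 21961e-6) = 1.0491899e-09 m^3/s
Step 3: Convert Q from m^3/s to nL/s (1 m^3 = 1e12 nL, so multiply by 1e12).
Q = 1049.19 nL/s


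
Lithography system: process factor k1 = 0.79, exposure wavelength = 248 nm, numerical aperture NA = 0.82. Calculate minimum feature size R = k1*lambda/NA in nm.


Step 1: Identify values: k1 = 0.79, lambda = 248 nm, NA = 0.82
Step 2: R = k1 * lambda / NA
R = 0.79 * 248 / 0.82
R = 238.9 nm


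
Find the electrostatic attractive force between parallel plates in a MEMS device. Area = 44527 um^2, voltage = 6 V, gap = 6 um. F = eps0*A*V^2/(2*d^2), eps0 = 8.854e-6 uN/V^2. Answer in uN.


Step 1: Identify parameters.
eps0 = 8.854e-6 uN/V^2, A = 44527 um^2, V = 6 V, d = 6 um
Step 2: Compute V^2 = 6^2 = 36
Step 3: Compute d^2 = 6^2 = 36
Step 4: F = 0.5 * 8.854e-6 * 44527 * 36 / 36
F = 0.197 uN


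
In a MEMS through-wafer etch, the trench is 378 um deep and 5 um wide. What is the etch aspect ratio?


Step 1: AR = depth / width
Step 2: AR = 378 / 5
AR = 75.6


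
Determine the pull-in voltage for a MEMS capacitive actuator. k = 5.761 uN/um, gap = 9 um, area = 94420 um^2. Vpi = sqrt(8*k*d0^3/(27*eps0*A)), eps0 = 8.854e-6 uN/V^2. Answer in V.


Step 1: Compute numerator: 8 * k * d0^3 = 8 * 5.761 * 9^3 = 33598.152
Step 2: Compute denominator: 27 * eps0 * A = 27 * 8.854e-6 * 94420 = 22.571856
Step 3: Vpi = sqrt(33598.152 / 22.571856)
Vpi = 38.58 V


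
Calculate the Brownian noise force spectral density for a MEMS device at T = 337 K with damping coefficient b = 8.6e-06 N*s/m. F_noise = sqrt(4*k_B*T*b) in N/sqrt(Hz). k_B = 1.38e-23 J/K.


Step 1: Compute 4 * k_B * T * b
= 4 * 1.38e-23 * 337 * 8.6e-06
= 1.5998e-25 N^2/Hz
Step 2: F_noise = sqrt(1.5998e-25)
F_noise = 4.00e-13 N/sqrt(Hz)


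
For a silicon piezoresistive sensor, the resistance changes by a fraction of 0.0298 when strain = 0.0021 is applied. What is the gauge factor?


Step 1: Identify values.
dR/R = 0.0298, strain = 0.0021
Step 2: GF = (dR/R) / strain = 0.0298 / 0.0021
GF = 14.2


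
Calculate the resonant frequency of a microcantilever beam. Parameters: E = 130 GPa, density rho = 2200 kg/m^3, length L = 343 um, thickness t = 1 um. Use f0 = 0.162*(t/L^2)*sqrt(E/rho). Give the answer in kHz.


Step 1: Convert units to SI.
t_SI = 1e-6 m, L_SI = 343e-6 m
Step 2: Calculate sqrt(E/rho).
sqrt(130e9 / 2200) = 7687.06 m/s
Step 3: Compute f0.
f0 = 0.162 * 1e-6 / (343e-6)^2 * 7687.06 = 10584.9 Hz = 10.58 kHz


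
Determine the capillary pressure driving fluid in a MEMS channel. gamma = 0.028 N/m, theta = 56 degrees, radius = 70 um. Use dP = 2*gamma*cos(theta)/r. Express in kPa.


Step 1: cos(56 deg) = 0.5592
Step 2: Convert r to m: r = 70e-6 m
Step 3: dP = 2 * 0.028 * 0.5592 / 70e-6 = 447.4 Pa
Step 4: Convert Pa to kPa (divide by 1000).
dP = 0.45 kPa


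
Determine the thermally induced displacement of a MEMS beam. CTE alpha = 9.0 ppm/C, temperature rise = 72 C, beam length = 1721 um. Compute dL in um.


Step 1: Convert CTE: alpha = 9.0 ppm/C = 9.0e-6 /C
Step 2: dL = 9.0e-6 * 72 * 1721
dL = 1.1152 um


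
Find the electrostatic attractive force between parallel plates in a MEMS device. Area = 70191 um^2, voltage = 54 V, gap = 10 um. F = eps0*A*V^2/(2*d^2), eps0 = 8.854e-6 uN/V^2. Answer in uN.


Step 1: Identify parameters.
eps0 = 8.854e-6 uN/V^2, A = 70191 um^2, V = 54 V, d = 10 um
Step 2: Compute V^2 = 54^2 = 2916
Step 3: Compute d^2 = 10^2 = 100
Step 4: F = 0.5 * 8.854e-6 * 70191 * 2916 / 100
F = 9.061 uN


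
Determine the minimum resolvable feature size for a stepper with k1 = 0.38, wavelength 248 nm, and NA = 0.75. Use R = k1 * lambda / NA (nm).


Step 1: Identify values: k1 = 0.38, lambda = 248 nm, NA = 0.75
Step 2: R = k1 * lambda / NA
R = 0.38 * 248 / 0.75
R = 125.7 nm


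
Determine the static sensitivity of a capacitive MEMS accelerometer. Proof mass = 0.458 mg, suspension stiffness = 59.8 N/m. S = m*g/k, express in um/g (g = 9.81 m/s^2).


Step 1: Convert mass: m = 0.458 mg = 4.58e-07 kg
Step 2: S = m * g / k = 4.58e-07 * 9.81 / 59.8
Step 3: S = 7.51e-08 m/g
Step 4: Convert to um/g: S = 0.075 um/g


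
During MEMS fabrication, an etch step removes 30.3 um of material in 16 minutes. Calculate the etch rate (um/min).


Step 1: Etch rate = depth / time
Step 2: rate = 30.3 / 16
rate = 1.894 um/min


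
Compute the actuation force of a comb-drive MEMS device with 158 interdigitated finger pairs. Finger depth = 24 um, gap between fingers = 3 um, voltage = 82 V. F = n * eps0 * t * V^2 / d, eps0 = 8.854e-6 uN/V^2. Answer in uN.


Step 1: Parameters: n=158, eps0=8.854e-6 uN/V^2, t=24 um, V=82 V, d=3 um
Step 2: V^2 = 6724
Step 3: F = 158 * 8.854e-6 * 24 * 6724 / 3
F = 75.251 uN


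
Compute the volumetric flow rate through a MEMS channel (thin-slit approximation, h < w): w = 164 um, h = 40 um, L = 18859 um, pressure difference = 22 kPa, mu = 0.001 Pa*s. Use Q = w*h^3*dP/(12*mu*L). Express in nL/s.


Step 1: Convert all dimensions to SI (meters).
w = 164e-6 m, h = 40e-6 m, L = 18859e-6 m, dP = 22e3 Pa
Step 2: Q = w * h^3 * dP / (12 * mu * L)
Q = 164e-6 * (40e-6)^3 * 22e3 / (12 * 0.001 * 18859e-6) = 1.02034396e-09 m^3/s
Step 3: Convert Q from m^3/s to nL/s (1 m^3 = 1e12 nL, so multiply by 1e12).
Q = 1020.344 nL/s


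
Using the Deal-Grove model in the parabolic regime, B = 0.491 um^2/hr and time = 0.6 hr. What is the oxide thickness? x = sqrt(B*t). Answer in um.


Step 1: Compute B*t = 0.491 * 0.6 = 0.2946
Step 2: x = sqrt(0.2946)
x = 0.543 um


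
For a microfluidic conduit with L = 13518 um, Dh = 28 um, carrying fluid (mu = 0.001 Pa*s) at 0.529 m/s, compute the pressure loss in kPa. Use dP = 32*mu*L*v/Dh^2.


Step 1: Convert to SI: L = 13518e-6 m, Dh = 28e-6 m
Step 2: dP = 32 * 0.001 * 13518e-6 * 0.529 / (28e-6)^2
Step 3: dP = 291878.45 Pa
Step 4: Convert to kPa: dP = 291.88 kPa


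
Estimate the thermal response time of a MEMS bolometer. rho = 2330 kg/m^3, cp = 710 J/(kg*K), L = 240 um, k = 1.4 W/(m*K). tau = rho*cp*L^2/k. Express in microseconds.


Step 1: Convert L to m: L = 240e-6 m
Step 2: L^2 = (240e-6)^2 = 5.76e-08 m^2
Step 3: tau = 2330 * 710 * 5.76e-08 / 1.4 = 6.806262857e-02 s
Step 4: Convert to microseconds (multiply by 1e6).
tau = 68062.629 us


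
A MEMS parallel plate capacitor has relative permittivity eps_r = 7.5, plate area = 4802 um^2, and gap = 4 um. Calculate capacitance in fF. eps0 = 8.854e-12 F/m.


Step 1: Convert area to m^2: A = 4802e-12 m^2
Step 2: Convert gap to m: d = 4e-6 m
Step 3: C = eps0 * eps_r * A / d
C = 8.854e-12 * 7.5 * 4802e-12 / 4e-6
Step 4: Convert to fF (multiply by 1e15).
C = 79.72 fF


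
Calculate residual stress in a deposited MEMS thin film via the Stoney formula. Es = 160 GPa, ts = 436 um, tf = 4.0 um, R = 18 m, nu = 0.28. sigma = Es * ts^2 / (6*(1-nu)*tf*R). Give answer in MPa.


Step 1: Compute numerator: Es * ts^2 = 160 * 436^2 = 30415360 (GPa*um^2)
Step 2: Compute denominator (R in um): 6*(1-nu)*tf*R = 6*0.72*4.0*18e6 = 311040000.0 (um^2)
Step 3: sigma (GPa) = 30415360 / 311040000.0 = 9.7786e-02 GPa
Step 4: Convert to MPa (x1000): sigma = 97.8 MPa


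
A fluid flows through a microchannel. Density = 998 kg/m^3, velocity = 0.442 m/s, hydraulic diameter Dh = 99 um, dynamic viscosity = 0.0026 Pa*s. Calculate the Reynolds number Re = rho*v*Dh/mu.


Step 1: Convert Dh to meters: Dh = 99e-6 m
Step 2: Re = rho * v * Dh / mu
Re = 998 * 0.442 * 99e-6 / 0.0026
Re = 16.796


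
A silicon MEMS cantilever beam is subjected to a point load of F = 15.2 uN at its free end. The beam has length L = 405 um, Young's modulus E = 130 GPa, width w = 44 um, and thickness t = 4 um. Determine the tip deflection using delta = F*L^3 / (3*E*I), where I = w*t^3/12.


Step 1: Calculate the second moment of area.
I = w * t^3 / 12 = 44 * 4^3 / 12 = 234.6667 um^4
Step 2: Convert E to consistent units (1 GPa = 1000 uN/um^2).
E = 130 GPa = 130000 uN/um^2
Step 3: Calculate tip deflection.
delta = F * L^3 / (3 * E * I)
delta = 15.2 * 405^3 / (3 * 130000 * 234.6667)
delta = 11.033 um
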